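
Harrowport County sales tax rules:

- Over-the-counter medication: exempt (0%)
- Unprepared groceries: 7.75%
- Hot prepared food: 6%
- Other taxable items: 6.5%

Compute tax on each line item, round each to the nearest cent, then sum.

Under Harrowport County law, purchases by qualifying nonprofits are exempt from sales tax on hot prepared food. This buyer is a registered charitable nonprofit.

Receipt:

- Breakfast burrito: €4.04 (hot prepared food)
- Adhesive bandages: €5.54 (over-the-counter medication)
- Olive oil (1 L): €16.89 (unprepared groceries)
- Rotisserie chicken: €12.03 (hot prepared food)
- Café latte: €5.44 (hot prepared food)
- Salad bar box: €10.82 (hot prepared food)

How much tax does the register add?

€1.31

Breakfast burrito €4.04: hot prepared food, buyer-exempt → 0% → €0.00
Adhesive bandages €5.54: over-the-counter medication → 0% → €0.00
Olive oil (1 L) €16.89: unprepared groceries → 7.75% → €1.31
Rotisserie chicken €12.03: hot prepared food, buyer-exempt → 0% → €0.00
Café latte €5.44: hot prepared food, buyer-exempt → 0% → €0.00
Salad bar box €10.82: hot prepared food, buyer-exempt → 0% → €0.00
Total tax = €1.31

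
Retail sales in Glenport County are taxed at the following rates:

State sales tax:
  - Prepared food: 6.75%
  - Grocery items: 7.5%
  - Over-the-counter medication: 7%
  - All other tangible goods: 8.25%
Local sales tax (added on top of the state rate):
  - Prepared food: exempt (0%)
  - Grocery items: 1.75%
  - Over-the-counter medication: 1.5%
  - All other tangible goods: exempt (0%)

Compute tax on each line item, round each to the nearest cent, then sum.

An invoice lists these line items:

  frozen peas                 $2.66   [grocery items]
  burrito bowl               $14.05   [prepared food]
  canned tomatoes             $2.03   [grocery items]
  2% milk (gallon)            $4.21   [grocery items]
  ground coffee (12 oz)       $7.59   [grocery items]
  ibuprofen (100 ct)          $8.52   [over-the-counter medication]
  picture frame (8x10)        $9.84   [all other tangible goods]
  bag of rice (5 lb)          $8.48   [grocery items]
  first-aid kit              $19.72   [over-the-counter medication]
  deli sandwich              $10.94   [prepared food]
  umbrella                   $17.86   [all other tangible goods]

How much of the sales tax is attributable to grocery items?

Frozen peas $2.66: grocery items → 7.5% + 1.75% local = 9.25% → $0.25
Canned tomatoes $2.03: grocery items → 7.5% + 1.75% local = 9.25% → $0.19
2% milk (gallon) $4.21: grocery items → 7.5% + 1.75% local = 9.25% → $0.39
Ground coffee (12 oz) $7.59: grocery items → 7.5% + 1.75% local = 9.25% → $0.70
Bag of rice (5 lb) $8.48: grocery items → 7.5% + 1.75% local = 9.25% → $0.78
Tax on grocery items = $0.25 + $0.19 + $0.39 + $0.70 + $0.78 = $2.31

$2.31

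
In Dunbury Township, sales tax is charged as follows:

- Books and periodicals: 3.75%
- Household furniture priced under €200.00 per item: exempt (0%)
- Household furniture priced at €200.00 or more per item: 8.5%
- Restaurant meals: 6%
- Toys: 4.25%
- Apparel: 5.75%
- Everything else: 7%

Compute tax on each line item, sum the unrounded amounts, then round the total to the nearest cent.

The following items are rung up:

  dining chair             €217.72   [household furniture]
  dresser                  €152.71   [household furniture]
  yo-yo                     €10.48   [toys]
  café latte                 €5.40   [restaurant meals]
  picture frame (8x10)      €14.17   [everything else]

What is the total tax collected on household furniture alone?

€18.51

Dining chair €217.72: household furniture, €200.00 or more → 8.5% → €18.5062
Dresser €152.71: household furniture, under €200.00 → 0% → €0.00
Tax on household furniture: unrounded sum = €18.5062 → €18.51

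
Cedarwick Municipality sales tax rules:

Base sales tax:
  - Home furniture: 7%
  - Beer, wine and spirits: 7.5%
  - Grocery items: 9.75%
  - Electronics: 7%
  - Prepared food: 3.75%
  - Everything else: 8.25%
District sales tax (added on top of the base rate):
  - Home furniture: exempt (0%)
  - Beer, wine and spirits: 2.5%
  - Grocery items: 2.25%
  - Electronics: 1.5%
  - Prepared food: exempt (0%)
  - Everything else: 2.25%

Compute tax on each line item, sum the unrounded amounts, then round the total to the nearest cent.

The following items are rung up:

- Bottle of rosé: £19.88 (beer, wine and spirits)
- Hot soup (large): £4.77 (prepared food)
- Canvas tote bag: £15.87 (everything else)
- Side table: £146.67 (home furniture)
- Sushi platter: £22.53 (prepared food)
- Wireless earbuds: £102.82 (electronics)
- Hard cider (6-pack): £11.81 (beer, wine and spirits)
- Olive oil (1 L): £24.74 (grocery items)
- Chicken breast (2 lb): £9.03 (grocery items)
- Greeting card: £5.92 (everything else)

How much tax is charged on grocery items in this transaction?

£4.05

Olive oil (1 L) £24.74: grocery items → 9.75% + 2.25% district = 12% → £2.9688
Chicken breast (2 lb) £9.03: grocery items → 9.75% + 2.25% district = 12% → £1.0836
Tax on grocery items: unrounded sum = £4.0524 → £4.05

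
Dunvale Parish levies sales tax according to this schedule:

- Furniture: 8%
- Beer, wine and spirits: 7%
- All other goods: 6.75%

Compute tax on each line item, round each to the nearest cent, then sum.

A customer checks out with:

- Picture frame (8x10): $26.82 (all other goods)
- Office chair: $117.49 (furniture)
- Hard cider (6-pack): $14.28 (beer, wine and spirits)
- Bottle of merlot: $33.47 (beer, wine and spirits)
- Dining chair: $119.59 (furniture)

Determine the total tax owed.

$24.12

Picture frame (8x10) $26.82: all other goods → 6.75% → $1.81
Office chair $117.49: furniture → 8% → $9.40
Hard cider (6-pack) $14.28: beer, wine and spirits → 7% → $1.00
Bottle of merlot $33.47: beer, wine and spirits → 7% → $2.34
Dining chair $119.59: furniture → 8% → $9.57
Total tax = $1.81 + $9.40 + $1.00 + $2.34 + $9.57 = $24.12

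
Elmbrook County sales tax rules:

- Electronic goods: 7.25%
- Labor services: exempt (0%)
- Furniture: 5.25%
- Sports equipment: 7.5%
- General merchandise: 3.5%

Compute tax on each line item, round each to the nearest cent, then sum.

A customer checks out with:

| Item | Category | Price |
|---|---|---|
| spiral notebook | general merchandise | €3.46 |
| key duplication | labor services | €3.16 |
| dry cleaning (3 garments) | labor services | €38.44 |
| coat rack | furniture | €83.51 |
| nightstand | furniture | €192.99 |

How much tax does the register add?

Spiral notebook €3.46: general merchandise → 3.5% → €0.12
Key duplication €3.16: labor services → 0% → €0.00
Dry cleaning (3 garments) €38.44: labor services → 0% → €0.00
Coat rack €83.51: furniture → 5.25% → €4.38
Nightstand €192.99: furniture → 5.25% → €10.13
Total tax = €0.12 + €4.38 + €10.13 = €14.63

€14.63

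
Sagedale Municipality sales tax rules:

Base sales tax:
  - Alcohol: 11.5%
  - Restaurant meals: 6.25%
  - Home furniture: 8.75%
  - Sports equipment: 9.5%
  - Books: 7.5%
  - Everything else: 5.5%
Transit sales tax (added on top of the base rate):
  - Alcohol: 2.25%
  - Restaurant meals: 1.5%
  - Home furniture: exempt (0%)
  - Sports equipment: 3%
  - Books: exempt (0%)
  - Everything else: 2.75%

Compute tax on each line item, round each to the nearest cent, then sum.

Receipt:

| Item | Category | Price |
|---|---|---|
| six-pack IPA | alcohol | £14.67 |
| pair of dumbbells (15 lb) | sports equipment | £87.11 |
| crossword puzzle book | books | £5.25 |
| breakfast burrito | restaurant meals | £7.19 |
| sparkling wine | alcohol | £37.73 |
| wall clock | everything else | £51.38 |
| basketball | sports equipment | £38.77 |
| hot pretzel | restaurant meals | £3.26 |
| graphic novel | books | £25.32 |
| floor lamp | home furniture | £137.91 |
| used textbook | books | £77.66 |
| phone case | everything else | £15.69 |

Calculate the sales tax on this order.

Six-pack IPA £14.67: alcohol → 11.5% + 2.25% transit = 13.75% → £2.02
Pair of dumbbells (15 lb) £87.11: sports equipment → 9.5% + 3% transit = 12.5% → £10.89
Crossword puzzle book £5.25: books → 7.5% + 0% transit = 7.5% → £0.39
Breakfast burrito £7.19: restaurant meals → 6.25% + 1.5% transit = 7.75% → £0.56
Sparkling wine £37.73: alcohol → 11.5% + 2.25% transit = 13.75% → £5.19
Wall clock £51.38: everything else → 5.5% + 2.75% transit = 8.25% → £4.24
Basketball £38.77: sports equipment → 9.5% + 3% transit = 12.5% → £4.85
Hot pretzel £3.26: restaurant meals → 6.25% + 1.5% transit = 7.75% → £0.25
Graphic novel £25.32: books → 7.5% + 0% transit = 7.5% → £1.90
Floor lamp £137.91: home furniture → 8.75% + 0% transit = 8.75% → £12.07
Used textbook £77.66: books → 7.5% + 0% transit = 7.5% → £5.82
Phone case £15.69: everything else → 5.5% + 2.75% transit = 8.25% → £1.29
Total tax = £2.02 + £10.89 + £0.39 + £0.56 + £5.19 + £4.24 + £4.85 + £0.25 + £1.90 + £12.07 + £5.82 + £1.29 = £49.47

£49.47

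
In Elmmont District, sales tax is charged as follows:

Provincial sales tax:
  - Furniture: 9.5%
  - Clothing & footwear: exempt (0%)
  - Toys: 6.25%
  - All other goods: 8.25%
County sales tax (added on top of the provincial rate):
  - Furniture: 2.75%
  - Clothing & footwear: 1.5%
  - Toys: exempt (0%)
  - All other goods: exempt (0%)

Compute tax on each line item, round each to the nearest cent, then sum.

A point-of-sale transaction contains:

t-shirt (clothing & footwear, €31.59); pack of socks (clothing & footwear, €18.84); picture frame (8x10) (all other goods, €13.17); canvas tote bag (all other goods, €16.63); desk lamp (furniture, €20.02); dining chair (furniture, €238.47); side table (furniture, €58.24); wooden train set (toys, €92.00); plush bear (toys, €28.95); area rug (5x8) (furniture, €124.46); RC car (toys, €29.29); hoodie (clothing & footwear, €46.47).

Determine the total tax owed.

T-shirt €31.59: clothing & footwear → 0% + 1.5% county = 1.5% → €0.47
Pack of socks €18.84: clothing & footwear → 0% + 1.5% county = 1.5% → €0.28
Picture frame (8x10) €13.17: all other goods → 8.25% + 0% county = 8.25% → €1.09
Canvas tote bag €16.63: all other goods → 8.25% + 0% county = 8.25% → €1.37
Desk lamp €20.02: furniture → 9.5% + 2.75% county = 12.25% → €2.45
Dining chair €238.47: furniture → 9.5% + 2.75% county = 12.25% → €29.21
Side table €58.24: furniture → 9.5% + 2.75% county = 12.25% → €7.13
Wooden train set €92.00: toys → 6.25% + 0% county = 6.25% → €5.75
Plush bear €28.95: toys → 6.25% + 0% county = 6.25% → €1.81
Area rug (5x8) €124.46: furniture → 9.5% + 2.75% county = 12.25% → €15.25
RC car €29.29: toys → 6.25% + 0% county = 6.25% → €1.83
Hoodie €46.47: clothing & footwear → 0% + 1.5% county = 1.5% → €0.70
Total tax = €0.47 + €0.28 + €1.09 + €1.37 + €2.45 + €29.21 + €7.13 + €5.75 + €1.81 + €15.25 + €1.83 + €0.70 = €67.34

€67.34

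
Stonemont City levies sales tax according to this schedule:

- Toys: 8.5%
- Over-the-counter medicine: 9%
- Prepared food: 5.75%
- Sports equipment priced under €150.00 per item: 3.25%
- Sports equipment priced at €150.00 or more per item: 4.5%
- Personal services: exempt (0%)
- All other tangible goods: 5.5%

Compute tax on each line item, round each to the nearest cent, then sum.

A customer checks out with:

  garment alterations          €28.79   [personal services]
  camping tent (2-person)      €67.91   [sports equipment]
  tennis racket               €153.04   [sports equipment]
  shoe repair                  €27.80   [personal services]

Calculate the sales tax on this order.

€9.10

Garment alterations €28.79: personal services → 0% → €0.00
Camping tent (2-person) €67.91: sports equipment, under €150.00 → 3.25% → €2.21
Tennis racket €153.04: sports equipment, €150.00 or more → 4.5% → €6.89
Shoe repair €27.80: personal services → 0% → €0.00
Total tax = €2.21 + €6.89 = €9.10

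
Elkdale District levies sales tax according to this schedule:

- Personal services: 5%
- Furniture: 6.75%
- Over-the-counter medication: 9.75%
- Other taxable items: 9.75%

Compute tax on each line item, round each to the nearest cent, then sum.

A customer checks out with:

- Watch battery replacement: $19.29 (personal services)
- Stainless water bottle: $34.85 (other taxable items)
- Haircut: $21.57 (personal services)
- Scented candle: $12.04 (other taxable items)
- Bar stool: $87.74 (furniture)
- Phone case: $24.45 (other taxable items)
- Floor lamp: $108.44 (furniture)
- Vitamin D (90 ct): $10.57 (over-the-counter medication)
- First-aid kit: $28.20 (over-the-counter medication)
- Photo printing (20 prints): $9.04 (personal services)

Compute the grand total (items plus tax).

Watch battery replacement $19.29: personal services → 5% → $0.96
Stainless water bottle $34.85: other taxable items → 9.75% → $3.40
Haircut $21.57: personal services → 5% → $1.08
Scented candle $12.04: other taxable items → 9.75% → $1.17
Bar stool $87.74: furniture → 6.75% → $5.92
Phone case $24.45: other taxable items → 9.75% → $2.38
Floor lamp $108.44: furniture → 6.75% → $7.32
Vitamin D (90 ct) $10.57: over-the-counter medication → 9.75% → $1.03
First-aid kit $28.20: over-the-counter medication → 9.75% → $2.75
Photo printing (20 prints) $9.04: personal services → 5% → $0.45
Subtotal = $356.19; tax = $26.46; total due = $382.65

$382.65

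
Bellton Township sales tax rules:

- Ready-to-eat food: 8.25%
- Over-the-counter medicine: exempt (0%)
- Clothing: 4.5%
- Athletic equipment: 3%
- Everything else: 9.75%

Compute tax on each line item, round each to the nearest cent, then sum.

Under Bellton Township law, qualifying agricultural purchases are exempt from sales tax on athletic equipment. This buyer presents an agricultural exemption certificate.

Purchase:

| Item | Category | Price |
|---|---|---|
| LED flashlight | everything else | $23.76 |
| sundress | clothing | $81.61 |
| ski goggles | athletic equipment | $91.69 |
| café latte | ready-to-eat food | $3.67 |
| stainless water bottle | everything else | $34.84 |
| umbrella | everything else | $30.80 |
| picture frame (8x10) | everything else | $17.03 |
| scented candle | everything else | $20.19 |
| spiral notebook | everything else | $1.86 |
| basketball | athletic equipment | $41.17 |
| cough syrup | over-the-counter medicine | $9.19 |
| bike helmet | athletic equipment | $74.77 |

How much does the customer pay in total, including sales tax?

$447.08

LED flashlight $23.76: everything else → 9.75% → $2.32
Sundress $81.61: clothing → 4.5% → $3.67
Ski goggles $91.69: athletic equipment, buyer-exempt → 0% → $0.00
Café latte $3.67: ready-to-eat food → 8.25% → $0.30
Stainless water bottle $34.84: everything else → 9.75% → $3.40
Umbrella $30.80: everything else → 9.75% → $3.00
Picture frame (8x10) $17.03: everything else → 9.75% → $1.66
Scented candle $20.19: everything else → 9.75% → $1.97
Spiral notebook $1.86: everything else → 9.75% → $0.18
Basketball $41.17: athletic equipment, buyer-exempt → 0% → $0.00
Cough syrup $9.19: over-the-counter medicine → 0% → $0.00
Bike helmet $74.77: athletic equipment, buyer-exempt → 0% → $0.00
Subtotal = $430.58; tax = $16.50; total due = $447.08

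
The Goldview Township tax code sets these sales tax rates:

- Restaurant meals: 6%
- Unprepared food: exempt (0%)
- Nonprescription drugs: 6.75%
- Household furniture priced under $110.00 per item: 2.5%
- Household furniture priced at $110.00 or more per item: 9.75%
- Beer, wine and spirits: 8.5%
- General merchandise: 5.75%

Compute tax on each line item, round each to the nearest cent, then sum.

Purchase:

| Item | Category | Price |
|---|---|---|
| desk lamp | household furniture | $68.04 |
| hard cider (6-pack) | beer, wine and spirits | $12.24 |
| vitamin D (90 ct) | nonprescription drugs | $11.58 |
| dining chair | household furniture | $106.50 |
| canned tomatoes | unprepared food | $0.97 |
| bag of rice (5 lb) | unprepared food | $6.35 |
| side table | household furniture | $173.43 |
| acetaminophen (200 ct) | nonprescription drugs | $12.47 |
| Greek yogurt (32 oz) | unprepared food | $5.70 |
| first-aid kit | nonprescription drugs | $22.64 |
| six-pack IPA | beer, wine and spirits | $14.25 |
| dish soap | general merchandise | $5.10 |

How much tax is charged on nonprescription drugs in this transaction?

$3.15

Vitamin D (90 ct) $11.58: nonprescription drugs → 6.75% → $0.78
Acetaminophen (200 ct) $12.47: nonprescription drugs → 6.75% → $0.84
First-aid kit $22.64: nonprescription drugs → 6.75% → $1.53
Tax on nonprescription drugs = $0.78 + $0.84 + $1.53 = $3.15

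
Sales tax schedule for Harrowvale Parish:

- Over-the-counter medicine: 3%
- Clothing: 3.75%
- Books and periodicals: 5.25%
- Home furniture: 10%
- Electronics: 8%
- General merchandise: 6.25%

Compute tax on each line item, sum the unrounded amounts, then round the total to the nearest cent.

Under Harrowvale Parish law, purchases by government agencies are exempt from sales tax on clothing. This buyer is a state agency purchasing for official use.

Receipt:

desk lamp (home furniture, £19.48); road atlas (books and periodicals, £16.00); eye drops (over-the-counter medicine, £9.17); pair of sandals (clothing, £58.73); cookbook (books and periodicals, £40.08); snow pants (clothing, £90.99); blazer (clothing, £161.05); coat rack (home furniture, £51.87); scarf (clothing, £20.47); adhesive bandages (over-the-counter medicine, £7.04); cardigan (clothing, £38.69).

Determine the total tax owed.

Desk lamp £19.48: home furniture → 10% → £1.948
Road atlas £16.00: books and periodicals → 5.25% → £0.84
Eye drops £9.17: over-the-counter medicine → 3% → £0.2751
Pair of sandals £58.73: clothing, buyer-exempt → 0% → £0.00
Cookbook £40.08: books and periodicals → 5.25% → £2.1042
Snow pants £90.99: clothing, buyer-exempt → 0% → £0.00
Blazer £161.05: clothing, buyer-exempt → 0% → £0.00
Coat rack £51.87: home furniture → 10% → £5.187
Scarf £20.47: clothing, buyer-exempt → 0% → £0.00
Adhesive bandages £7.04: over-the-counter medicine → 3% → £0.2112
Cardigan £38.69: clothing, buyer-exempt → 0% → £0.00
Unrounded tax sum = £10.5655 → £10.57

£10.57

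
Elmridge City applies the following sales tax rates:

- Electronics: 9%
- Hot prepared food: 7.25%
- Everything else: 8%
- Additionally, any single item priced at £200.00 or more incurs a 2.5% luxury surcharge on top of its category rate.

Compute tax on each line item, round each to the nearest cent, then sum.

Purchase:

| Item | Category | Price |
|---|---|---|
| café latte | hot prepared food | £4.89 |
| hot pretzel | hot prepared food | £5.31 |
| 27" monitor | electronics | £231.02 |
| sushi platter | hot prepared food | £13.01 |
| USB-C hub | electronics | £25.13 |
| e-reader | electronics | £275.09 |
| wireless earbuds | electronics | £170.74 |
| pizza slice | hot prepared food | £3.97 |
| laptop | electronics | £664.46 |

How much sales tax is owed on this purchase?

£154.21

Café latte £4.89: hot prepared food → 7.25% → £0.35
Hot pretzel £5.31: hot prepared food → 7.25% → £0.38
27" monitor £231.02: electronics → 9% + 2.5% surcharge = 11.5% → £26.57
Sushi platter £13.01: hot prepared food → 7.25% → £0.94
USB-C hub £25.13: electronics → 9% → £2.26
E-reader £275.09: electronics → 9% + 2.5% surcharge = 11.5% → £31.64
Wireless earbuds £170.74: electronics → 9% → £15.37
Pizza slice £3.97: hot prepared food → 7.25% → £0.29
Laptop £664.46: electronics → 9% + 2.5% surcharge = 11.5% → £76.41
Total tax = £0.35 + £0.38 + £26.57 + £0.94 + £2.26 + £31.64 + £15.37 + £0.29 + £76.41 = £154.21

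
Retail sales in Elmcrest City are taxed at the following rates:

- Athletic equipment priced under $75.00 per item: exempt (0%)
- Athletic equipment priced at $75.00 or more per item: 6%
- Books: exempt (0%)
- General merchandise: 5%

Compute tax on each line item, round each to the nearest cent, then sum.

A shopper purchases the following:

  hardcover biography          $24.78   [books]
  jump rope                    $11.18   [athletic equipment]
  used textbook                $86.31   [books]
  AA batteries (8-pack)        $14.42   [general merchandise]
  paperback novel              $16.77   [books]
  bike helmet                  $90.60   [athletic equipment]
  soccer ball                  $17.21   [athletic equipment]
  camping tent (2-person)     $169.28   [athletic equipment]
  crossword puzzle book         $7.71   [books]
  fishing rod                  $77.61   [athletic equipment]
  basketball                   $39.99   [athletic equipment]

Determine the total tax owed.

$20.98

Hardcover biography $24.78: books → 0% → $0.00
Jump rope $11.18: athletic equipment, under $75.00 → 0% → $0.00
Used textbook $86.31: books → 0% → $0.00
AA batteries (8-pack) $14.42: general merchandise → 5% → $0.72
Paperback novel $16.77: books → 0% → $0.00
Bike helmet $90.60: athletic equipment, $75.00 or more → 6% → $5.44
Soccer ball $17.21: athletic equipment, under $75.00 → 0% → $0.00
Camping tent (2-person) $169.28: athletic equipment, $75.00 or more → 6% → $10.16
Crossword puzzle book $7.71: books → 0% → $0.00
Fishing rod $77.61: athletic equipment, $75.00 or more → 6% → $4.66
Basketball $39.99: athletic equipment, under $75.00 → 0% → $0.00
Total tax = $0.72 + $5.44 + $10.16 + $4.66 = $20.98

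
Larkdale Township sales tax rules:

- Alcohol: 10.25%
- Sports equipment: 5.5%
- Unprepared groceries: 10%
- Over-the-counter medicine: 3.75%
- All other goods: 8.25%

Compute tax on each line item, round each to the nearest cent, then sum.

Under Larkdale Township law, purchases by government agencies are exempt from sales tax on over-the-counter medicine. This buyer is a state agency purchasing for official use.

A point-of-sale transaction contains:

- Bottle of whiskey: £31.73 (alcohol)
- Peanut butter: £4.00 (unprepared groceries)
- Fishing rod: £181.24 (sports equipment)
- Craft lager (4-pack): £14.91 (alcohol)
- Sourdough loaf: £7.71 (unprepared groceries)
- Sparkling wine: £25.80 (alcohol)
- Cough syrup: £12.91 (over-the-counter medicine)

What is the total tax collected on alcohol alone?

Bottle of whiskey £31.73: alcohol → 10.25% → £3.25
Craft lager (4-pack) £14.91: alcohol → 10.25% → £1.53
Sparkling wine £25.80: alcohol → 10.25% → £2.64
Tax on alcohol = £3.25 + £1.53 + £2.64 = £7.42

£7.42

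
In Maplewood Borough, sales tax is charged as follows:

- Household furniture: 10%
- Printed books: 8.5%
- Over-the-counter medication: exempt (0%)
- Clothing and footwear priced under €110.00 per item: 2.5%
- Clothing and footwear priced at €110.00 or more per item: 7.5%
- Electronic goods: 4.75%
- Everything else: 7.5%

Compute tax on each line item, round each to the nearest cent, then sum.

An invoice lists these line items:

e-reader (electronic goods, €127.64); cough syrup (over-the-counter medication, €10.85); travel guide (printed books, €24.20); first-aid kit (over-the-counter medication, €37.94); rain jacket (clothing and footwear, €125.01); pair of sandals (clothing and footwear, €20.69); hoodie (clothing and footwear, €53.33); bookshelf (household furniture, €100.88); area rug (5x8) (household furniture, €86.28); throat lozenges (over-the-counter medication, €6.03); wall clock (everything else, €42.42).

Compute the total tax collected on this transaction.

E-reader €127.64: electronic goods → 4.75% → €6.06
Cough syrup €10.85: over-the-counter medication → 0% → €0.00
Travel guide €24.20: printed books → 8.5% → €2.06
First-aid kit €37.94: over-the-counter medication → 0% → €0.00
Rain jacket €125.01: clothing and footwear, €110.00 or more → 7.5% → €9.38
Pair of sandals €20.69: clothing and footwear, under €110.00 → 2.5% → €0.52
Hoodie €53.33: clothing and footwear, under €110.00 → 2.5% → €1.33
Bookshelf €100.88: household furniture → 10% → €10.09
Area rug (5x8) €86.28: household furniture → 10% → €8.63
Throat lozenges €6.03: over-the-counter medication → 0% → €0.00
Wall clock €42.42: everything else → 7.5% → €3.18
Total tax = €6.06 + €2.06 + €9.38 + €0.52 + €1.33 + €10.09 + €8.63 + €3.18 = €41.25

€41.25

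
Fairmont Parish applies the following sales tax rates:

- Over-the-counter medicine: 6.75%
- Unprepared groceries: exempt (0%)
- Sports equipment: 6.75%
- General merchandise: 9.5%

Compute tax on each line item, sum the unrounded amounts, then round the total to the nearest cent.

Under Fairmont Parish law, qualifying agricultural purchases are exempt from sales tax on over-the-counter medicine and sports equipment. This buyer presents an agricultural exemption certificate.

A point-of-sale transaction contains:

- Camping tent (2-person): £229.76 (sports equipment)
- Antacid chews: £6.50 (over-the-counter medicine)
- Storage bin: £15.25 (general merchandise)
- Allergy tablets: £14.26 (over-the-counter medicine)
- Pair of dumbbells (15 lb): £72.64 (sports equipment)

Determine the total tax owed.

£1.45

Camping tent (2-person) £229.76: sports equipment, buyer-exempt → 0% → £0.00
Antacid chews £6.50: over-the-counter medicine, buyer-exempt → 0% → £0.00
Storage bin £15.25: general merchandise → 9.5% → £1.44875
Allergy tablets £14.26: over-the-counter medicine, buyer-exempt → 0% → £0.00
Pair of dumbbells (15 lb) £72.64: sports equipment, buyer-exempt → 0% → £0.00
Unrounded tax sum = £1.44875 → £1.45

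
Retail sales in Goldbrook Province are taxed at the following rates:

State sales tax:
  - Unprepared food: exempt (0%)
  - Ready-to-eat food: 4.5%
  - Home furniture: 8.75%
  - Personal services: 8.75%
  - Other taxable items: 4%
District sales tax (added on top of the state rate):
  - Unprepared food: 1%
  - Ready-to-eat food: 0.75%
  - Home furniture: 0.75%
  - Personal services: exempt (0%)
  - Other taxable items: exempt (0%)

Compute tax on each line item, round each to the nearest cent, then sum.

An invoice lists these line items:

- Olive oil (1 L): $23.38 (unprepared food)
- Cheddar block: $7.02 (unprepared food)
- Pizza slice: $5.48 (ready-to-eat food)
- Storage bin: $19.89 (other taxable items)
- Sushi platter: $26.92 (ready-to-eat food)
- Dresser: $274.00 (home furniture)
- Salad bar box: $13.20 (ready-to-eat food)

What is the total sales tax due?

$29.52

Olive oil (1 L) $23.38: unprepared food → 0% + 1% district = 1% → $0.23
Cheddar block $7.02: unprepared food → 0% + 1% district = 1% → $0.07
Pizza slice $5.48: ready-to-eat food → 4.5% + 0.75% district = 5.25% → $0.29
Storage bin $19.89: other taxable items → 4% + 0% district = 4% → $0.80
Sushi platter $26.92: ready-to-eat food → 4.5% + 0.75% district = 5.25% → $1.41
Dresser $274.00: home furniture → 8.75% + 0.75% district = 9.5% → $26.03
Salad bar box $13.20: ready-to-eat food → 4.5% + 0.75% district = 5.25% → $0.69
Total tax = $0.23 + $0.07 + $0.29 + $0.80 + $1.41 + $26.03 + $0.69 = $29.52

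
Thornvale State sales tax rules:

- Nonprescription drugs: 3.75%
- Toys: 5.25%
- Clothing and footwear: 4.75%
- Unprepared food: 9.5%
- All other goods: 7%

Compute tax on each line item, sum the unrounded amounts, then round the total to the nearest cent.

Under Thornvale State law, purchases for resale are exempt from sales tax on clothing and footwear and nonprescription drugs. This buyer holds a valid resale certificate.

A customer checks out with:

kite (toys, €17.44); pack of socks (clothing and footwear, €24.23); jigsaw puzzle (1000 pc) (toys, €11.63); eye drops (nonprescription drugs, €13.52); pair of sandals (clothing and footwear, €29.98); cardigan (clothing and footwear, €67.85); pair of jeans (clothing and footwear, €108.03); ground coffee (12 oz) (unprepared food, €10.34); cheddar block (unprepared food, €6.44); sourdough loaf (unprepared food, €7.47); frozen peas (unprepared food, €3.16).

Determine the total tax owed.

€4.13

Kite €17.44: toys → 5.25% → €0.9156
Pack of socks €24.23: clothing and footwear, buyer-exempt → 0% → €0.00
Jigsaw puzzle (1000 pc) €11.63: toys → 5.25% → €0.610575
Eye drops €13.52: nonprescription drugs, buyer-exempt → 0% → €0.00
Pair of sandals €29.98: clothing and footwear, buyer-exempt → 0% → €0.00
Cardigan €67.85: clothing and footwear, buyer-exempt → 0% → €0.00
Pair of jeans €108.03: clothing and footwear, buyer-exempt → 0% → €0.00
Ground coffee (12 oz) €10.34: unprepared food → 9.5% → €0.9823
Cheddar block €6.44: unprepared food → 9.5% → €0.6118
Sourdough loaf €7.47: unprepared food → 9.5% → €0.70965
Frozen peas €3.16: unprepared food → 9.5% → €0.3002
Unrounded tax sum = €4.130125 → €4.13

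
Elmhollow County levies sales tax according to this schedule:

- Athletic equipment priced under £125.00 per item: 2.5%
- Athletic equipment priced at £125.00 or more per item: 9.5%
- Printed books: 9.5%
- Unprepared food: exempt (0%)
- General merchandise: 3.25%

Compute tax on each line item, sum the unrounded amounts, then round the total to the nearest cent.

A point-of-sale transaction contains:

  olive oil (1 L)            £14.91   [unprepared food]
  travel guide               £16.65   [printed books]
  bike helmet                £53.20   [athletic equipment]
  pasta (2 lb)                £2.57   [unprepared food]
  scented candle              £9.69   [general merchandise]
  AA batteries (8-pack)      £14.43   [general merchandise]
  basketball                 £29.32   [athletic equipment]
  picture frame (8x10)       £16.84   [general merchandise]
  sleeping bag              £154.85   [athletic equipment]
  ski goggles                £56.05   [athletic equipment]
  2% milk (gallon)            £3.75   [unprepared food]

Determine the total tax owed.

Olive oil (1 L) £14.91: unprepared food → 0% → £0.00
Travel guide £16.65: printed books → 9.5% → £1.58175
Bike helmet £53.20: athletic equipment, under £125.00 → 2.5% → £1.33
Pasta (2 lb) £2.57: unprepared food → 0% → £0.00
Scented candle £9.69: general merchandise → 3.25% → £0.314925
AA batteries (8-pack) £14.43: general merchandise → 3.25% → £0.468975
Basketball £29.32: athletic equipment, under £125.00 → 2.5% → £0.733
Picture frame (8x10) £16.84: general merchandise → 3.25% → £0.5473
Sleeping bag £154.85: athletic equipment, £125.00 or more → 9.5% → £14.71075
Ski goggles £56.05: athletic equipment, under £125.00 → 2.5% → £1.40125
2% milk (gallon) £3.75: unprepared food → 0% → £0.00
Unrounded tax sum = £21.08795 → £21.09

£21.09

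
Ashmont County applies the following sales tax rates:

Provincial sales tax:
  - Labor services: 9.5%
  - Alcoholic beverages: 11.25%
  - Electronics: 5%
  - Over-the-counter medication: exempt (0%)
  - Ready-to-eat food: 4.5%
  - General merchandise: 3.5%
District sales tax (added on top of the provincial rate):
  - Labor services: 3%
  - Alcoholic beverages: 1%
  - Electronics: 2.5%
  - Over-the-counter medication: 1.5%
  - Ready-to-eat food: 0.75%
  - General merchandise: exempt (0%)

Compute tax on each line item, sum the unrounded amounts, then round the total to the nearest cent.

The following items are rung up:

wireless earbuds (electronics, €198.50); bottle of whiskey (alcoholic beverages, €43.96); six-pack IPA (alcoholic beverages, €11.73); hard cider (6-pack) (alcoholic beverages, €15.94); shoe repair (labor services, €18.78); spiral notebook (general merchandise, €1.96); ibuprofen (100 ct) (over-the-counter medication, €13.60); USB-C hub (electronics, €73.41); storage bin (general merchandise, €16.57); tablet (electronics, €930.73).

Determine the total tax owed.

Wireless earbuds €198.50: electronics → 5% + 2.5% district = 7.5% → €14.8875
Bottle of whiskey €43.96: alcoholic beverages → 11.25% + 1% district = 12.25% → €5.3851
Six-pack IPA €11.73: alcoholic beverages → 11.25% + 1% district = 12.25% → €1.436925
Hard cider (6-pack) €15.94: alcoholic beverages → 11.25% + 1% district = 12.25% → €1.95265
Shoe repair €18.78: labor services → 9.5% + 3% district = 12.5% → €2.3475
Spiral notebook €1.96: general merchandise → 3.5% + 0% district = 3.5% → €0.0686
Ibuprofen (100 ct) €13.60: over-the-counter medication → 0% + 1.5% district = 1.5% → €0.204
USB-C hub €73.41: electronics → 5% + 2.5% district = 7.5% → €5.50575
Storage bin €16.57: general merchandise → 3.5% + 0% district = 3.5% → €0.57995
Tablet €930.73: electronics → 5% + 2.5% district = 7.5% → €69.80475
Unrounded tax sum = €102.172725 → €102.17

€102.17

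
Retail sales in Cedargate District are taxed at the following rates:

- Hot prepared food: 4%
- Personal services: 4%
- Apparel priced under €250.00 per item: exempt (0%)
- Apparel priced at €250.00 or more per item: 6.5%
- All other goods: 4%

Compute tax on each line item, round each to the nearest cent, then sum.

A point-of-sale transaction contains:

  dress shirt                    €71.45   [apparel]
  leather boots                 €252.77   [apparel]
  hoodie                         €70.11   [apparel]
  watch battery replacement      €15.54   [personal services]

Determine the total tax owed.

€17.05

Dress shirt €71.45: apparel, under €250.00 → 0% → €0.00
Leather boots €252.77: apparel, €250.00 or more → 6.5% → €16.43
Hoodie €70.11: apparel, under €250.00 → 0% → €0.00
Watch battery replacement €15.54: personal services → 4% → €0.62
Total tax = €16.43 + €0.62 = €17.05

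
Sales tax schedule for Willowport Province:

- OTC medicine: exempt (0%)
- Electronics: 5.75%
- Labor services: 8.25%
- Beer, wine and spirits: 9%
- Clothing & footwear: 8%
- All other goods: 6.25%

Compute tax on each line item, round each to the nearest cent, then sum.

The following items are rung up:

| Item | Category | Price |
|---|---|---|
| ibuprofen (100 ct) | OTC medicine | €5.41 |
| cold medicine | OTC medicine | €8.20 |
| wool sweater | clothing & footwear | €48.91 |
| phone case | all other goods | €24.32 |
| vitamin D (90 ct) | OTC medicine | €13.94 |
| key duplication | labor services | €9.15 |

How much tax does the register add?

€6.18

Ibuprofen (100 ct) €5.41: OTC medicine → 0% → €0.00
Cold medicine €8.20: OTC medicine → 0% → €0.00
Wool sweater €48.91: clothing & footwear → 8% → €3.91
Phone case €24.32: all other goods → 6.25% → €1.52
Vitamin D (90 ct) €13.94: OTC medicine → 0% → €0.00
Key duplication €9.15: labor services → 8.25% → €0.75
Total tax = €3.91 + €1.52 + €0.75 = €6.18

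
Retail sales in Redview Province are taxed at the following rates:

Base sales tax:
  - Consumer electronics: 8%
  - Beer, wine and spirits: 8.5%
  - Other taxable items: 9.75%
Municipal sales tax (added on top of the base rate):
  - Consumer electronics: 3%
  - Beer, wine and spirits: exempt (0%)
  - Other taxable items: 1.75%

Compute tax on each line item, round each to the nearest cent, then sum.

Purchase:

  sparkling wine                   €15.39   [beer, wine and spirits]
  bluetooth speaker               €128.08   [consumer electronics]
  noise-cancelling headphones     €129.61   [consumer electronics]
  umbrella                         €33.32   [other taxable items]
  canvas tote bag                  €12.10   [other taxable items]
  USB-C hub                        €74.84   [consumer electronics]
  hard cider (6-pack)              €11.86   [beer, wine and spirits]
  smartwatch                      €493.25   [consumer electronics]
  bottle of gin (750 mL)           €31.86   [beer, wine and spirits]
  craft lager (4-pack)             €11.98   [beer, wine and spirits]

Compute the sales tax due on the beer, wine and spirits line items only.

€6.05

Sparkling wine €15.39: beer, wine and spirits → 8.5% + 0% municipal = 8.5% → €1.31
Hard cider (6-pack) €11.86: beer, wine and spirits → 8.5% + 0% municipal = 8.5% → €1.01
Bottle of gin (750 mL) €31.86: beer, wine and spirits → 8.5% + 0% municipal = 8.5% → €2.71
Craft lager (4-pack) €11.98: beer, wine and spirits → 8.5% + 0% municipal = 8.5% → €1.02
Tax on beer, wine and spirits = €1.31 + €1.01 + €2.71 + €1.02 = €6.05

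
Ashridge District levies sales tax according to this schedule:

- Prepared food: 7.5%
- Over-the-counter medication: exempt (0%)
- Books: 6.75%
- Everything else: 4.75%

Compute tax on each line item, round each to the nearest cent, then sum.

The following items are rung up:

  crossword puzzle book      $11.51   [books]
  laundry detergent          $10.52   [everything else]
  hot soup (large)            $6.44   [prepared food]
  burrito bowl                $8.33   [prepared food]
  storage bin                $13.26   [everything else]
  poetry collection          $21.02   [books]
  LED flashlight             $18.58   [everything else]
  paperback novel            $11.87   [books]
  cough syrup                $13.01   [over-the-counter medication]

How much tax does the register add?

$6.11

Crossword puzzle book $11.51: books → 6.75% → $0.78
Laundry detergent $10.52: everything else → 4.75% → $0.50
Hot soup (large) $6.44: prepared food → 7.5% → $0.48
Burrito bowl $8.33: prepared food → 7.5% → $0.62
Storage bin $13.26: everything else → 4.75% → $0.63
Poetry collection $21.02: books → 6.75% → $1.42
LED flashlight $18.58: everything else → 4.75% → $0.88
Paperback novel $11.87: books → 6.75% → $0.80
Cough syrup $13.01: over-the-counter medication → 0% → $0.00
Total tax = $0.78 + $0.50 + $0.48 + $0.62 + $0.63 + $1.42 + $0.88 + $0.80 = $6.11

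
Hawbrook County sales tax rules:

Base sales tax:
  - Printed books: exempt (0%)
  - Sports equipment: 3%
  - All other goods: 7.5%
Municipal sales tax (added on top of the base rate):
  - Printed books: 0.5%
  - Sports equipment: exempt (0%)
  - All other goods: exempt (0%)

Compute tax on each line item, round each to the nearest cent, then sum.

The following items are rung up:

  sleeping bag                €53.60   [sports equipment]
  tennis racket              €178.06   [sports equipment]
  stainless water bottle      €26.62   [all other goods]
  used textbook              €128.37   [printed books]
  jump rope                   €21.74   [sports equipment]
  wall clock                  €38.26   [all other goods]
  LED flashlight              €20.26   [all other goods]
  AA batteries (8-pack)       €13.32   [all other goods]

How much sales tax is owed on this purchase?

€15.63

Sleeping bag €53.60: sports equipment → 3% + 0% municipal = 3% → €1.61
Tennis racket €178.06: sports equipment → 3% + 0% municipal = 3% → €5.34
Stainless water bottle €26.62: all other goods → 7.5% + 0% municipal = 7.5% → €2.00
Used textbook €128.37: printed books → 0% + 0.5% municipal = 0.5% → €0.64
Jump rope €21.74: sports equipment → 3% + 0% municipal = 3% → €0.65
Wall clock €38.26: all other goods → 7.5% + 0% municipal = 7.5% → €2.87
LED flashlight €20.26: all other goods → 7.5% + 0% municipal = 7.5% → €1.52
AA batteries (8-pack) €13.32: all other goods → 7.5% + 0% municipal = 7.5% → €1.00
Total tax = €1.61 + €5.34 + €2.00 + €0.64 + €0.65 + €2.87 + €1.52 + €1.00 = €15.63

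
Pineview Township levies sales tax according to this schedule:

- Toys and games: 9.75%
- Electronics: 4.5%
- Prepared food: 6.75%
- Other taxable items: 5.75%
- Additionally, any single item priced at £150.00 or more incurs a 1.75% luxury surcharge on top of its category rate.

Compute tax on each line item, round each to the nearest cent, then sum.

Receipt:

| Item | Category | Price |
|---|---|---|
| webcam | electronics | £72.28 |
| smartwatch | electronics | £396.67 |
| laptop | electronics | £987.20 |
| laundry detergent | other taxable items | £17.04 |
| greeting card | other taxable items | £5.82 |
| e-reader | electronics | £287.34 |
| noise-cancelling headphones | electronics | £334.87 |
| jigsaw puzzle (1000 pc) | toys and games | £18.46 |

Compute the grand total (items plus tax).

£2251.42

Webcam £72.28: electronics → 4.5% → £3.25
Smartwatch £396.67: electronics → 4.5% + 1.75% surcharge = 6.25% → £24.79
Laptop £987.20: electronics → 4.5% + 1.75% surcharge = 6.25% → £61.70
Laundry detergent £17.04: other taxable items → 5.75% → £0.98
Greeting card £5.82: other taxable items → 5.75% → £0.33
E-reader £287.34: electronics → 4.5% + 1.75% surcharge = 6.25% → £17.96
Noise-cancelling headphones £334.87: electronics → 4.5% + 1.75% surcharge = 6.25% → £20.93
Jigsaw puzzle (1000 pc) £18.46: toys and games → 9.75% → £1.80
Subtotal = £2119.68; tax = £131.74; total due = £2251.42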